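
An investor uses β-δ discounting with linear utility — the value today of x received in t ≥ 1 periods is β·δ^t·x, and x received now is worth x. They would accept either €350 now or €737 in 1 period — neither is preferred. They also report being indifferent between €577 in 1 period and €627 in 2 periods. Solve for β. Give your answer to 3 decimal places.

β ≈ 0.516

From the later pair, β·δ^1·577 = β·δ^2·627; dividing through, δ = 577/627 = 0.92026.
Substituting δ into 350 = β·δ·737: β = 350/(678.228) ≈ 0.516.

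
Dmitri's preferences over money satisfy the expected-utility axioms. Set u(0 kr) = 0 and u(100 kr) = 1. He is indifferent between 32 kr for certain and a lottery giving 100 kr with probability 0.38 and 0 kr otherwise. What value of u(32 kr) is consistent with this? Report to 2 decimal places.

By the standard-gamble method, u(32 kr) is just the indifference probability on the best outcome: 0.38.

0.38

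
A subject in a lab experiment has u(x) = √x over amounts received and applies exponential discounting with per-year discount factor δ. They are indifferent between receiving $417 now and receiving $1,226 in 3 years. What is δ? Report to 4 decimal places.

δ ≈ 0.8355

Equating discounted utilities: u(417) = δ^3·u(1226) ⇒ δ^3 = u(417)/u(1226).
With u(x) = √x: δ^3 = √417/√1226 = √(417/1226) = 0.58321.
Hence δ = (0.58321)^(1/3) = 0.835489.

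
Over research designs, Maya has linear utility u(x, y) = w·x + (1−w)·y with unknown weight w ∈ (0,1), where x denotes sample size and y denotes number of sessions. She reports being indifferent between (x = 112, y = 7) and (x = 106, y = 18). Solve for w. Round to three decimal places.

w = 0.647

Indifference: w·112 + (1−w)·7 = w·106 + (1−w)·18.
w·(112−106) = (1−w)·(18−7), i.e. w·6 = (1−w)·11.
The marginal rate of substitution is 11/6, so w = 11/(6+11) = 0.647.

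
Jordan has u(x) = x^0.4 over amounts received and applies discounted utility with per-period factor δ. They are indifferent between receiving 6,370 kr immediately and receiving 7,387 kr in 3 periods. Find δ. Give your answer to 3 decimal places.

Equating discounted utilities: u(6370) = δ^3·u(7387) ⇒ δ^3 = u(6370)/u(7387).
Since u(x) = x^0.4, δ^3 = (6370/7387)^0.4 = 0.86233^0.4 = 0.94247.
So δ = 0.94247^(1/3) ≈ 0.980.

δ ≈ 0.980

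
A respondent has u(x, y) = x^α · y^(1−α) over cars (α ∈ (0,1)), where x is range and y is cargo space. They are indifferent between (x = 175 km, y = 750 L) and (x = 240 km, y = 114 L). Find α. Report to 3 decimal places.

α ≈ 0.856

Set the two utilities equal: 175^α·750^(1−α) = 240^α·114^(1−α).
Taking logs: α·ln 175 + (1−α)·ln 750 = α·ln 240 + (1−α)·ln 114, i.e. α·-0.315853 = (1−α)·-1.883875.
With A = -0.315853 and B = -1.883875: α·A = (1−α)·B, so α = B/(A+B) = -1.883875/-2.199728 ≈ 0.856.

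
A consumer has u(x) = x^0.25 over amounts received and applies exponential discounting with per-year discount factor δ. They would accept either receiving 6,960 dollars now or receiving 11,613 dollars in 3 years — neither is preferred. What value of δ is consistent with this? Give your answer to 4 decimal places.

Indifference means u(6960) = δ^3 · u(11613), so δ^3 = u(6960)/u(11613).
With u(x) = x^0.25: δ^3 = 6960^0.25/11613^0.25 = (6960/11613)^0.25 = 0.87987.
Taking the cube root: δ = 0.87987^(1/3) ≈ 0.9582.

δ ≈ 0.9582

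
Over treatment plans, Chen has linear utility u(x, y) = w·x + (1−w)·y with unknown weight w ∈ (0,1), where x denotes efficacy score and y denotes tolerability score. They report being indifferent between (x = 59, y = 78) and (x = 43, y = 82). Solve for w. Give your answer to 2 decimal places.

w = 0.20

Indifference: w·59 + (1−w)·78 = w·43 + (1−w)·82.
w·(59−43) = (1−w)·(82−78), i.e. w·16 = (1−w)·4.
The marginal rate of substitution is 4/16, so w = 4/(16+4) = 0.20.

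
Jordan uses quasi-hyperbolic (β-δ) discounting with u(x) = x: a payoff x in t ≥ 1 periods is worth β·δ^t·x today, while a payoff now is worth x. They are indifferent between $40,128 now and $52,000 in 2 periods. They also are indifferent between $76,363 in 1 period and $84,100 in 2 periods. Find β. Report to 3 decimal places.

β ≈ 0.936

Both payoffs in the second observation are in the future, so β drops out: δ^1·76363 = δ^2·84100 ⇒ δ = 76363/84100 = 0.90800.
The first indifference: 40128 = β·δ^2·52000, so β = 40128/(δ^2·52000) = 40128/(0.82447·52000) ≈ 0.936.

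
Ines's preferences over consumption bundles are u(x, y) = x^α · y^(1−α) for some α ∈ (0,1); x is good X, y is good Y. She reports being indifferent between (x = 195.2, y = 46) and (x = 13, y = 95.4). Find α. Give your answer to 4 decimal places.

The Cobb–Douglas utilities coincide, so 195.2^α·46^(1−α) = 13^α·95.4^(1−α).
Taking logs: α·ln 195.2 + (1−α)·ln 46 = α·ln 13 + (1−α)·ln 95.4, i.e. α·2.7090753 = (1−α)·0.7294372.
So α/(1−α) = (0.7294372)/(2.7090753) = 0.2692569, and α = 0.2692569/1.2692569 ≈ 0.2121.

α ≈ 0.2121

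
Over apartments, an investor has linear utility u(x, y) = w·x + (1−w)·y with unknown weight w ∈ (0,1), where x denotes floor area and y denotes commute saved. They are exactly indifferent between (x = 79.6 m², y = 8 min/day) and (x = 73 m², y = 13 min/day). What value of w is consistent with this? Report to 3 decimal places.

w = 0.431

u(79.6,8) = u(73,13) means w·79.6 + (1−w)·8 = w·73 + (1−w)·13.
Rearranging, 6.6·w − 5·(1−w) = 0.
Hence w = 5/(6.6+5) = 5/11.6 = 0.431.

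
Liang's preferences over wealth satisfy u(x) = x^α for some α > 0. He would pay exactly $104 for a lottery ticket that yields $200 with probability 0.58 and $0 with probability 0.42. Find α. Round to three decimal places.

α ≈ 0.833

Since u(0) = 0, the lottery's EU is 0.58·200^α.
Indifference: 104^α = 0.58·200^α, so (104/200)^α = 0.58.
α = ln(0.58) / ln(104/200) = -0.544727/-0.653926 ≈ 0.833.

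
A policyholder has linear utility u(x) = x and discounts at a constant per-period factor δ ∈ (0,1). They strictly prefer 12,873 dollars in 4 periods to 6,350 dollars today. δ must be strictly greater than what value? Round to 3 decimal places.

Comparing present values: 6350 < δ^4·12873.
Dividing by 12873: δ^4 > 0.49328. Both sides are positive, so the 4th root keeps the direction.
δ > 0.49328^(1/4) = 0.838.

δ > 0.838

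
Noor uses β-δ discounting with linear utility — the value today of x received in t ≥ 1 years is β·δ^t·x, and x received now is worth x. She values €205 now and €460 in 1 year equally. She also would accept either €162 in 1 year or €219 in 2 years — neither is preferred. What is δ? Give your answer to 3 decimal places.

δ ≈ 0.740

Both payoffs in the second observation are in the future, so β drops out: δ^1·162 = δ^2·219 ⇒ δ = 162/219 = 0.73973.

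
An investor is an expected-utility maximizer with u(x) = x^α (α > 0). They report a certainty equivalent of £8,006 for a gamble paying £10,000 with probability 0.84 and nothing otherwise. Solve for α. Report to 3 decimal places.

α ≈ 0.784

The lottery's expected utility is 0.84·u(10000) + 0.16·u(0) = 0.84·10000^α (since u(0) = 0 for α > 0).
Indifference: 8006^α = 0.84·10000^α, so (8006/10000)^α = 0.84.
Take logs: α = ln 0.84 / ln(8006/10000) ≈ 0.78398.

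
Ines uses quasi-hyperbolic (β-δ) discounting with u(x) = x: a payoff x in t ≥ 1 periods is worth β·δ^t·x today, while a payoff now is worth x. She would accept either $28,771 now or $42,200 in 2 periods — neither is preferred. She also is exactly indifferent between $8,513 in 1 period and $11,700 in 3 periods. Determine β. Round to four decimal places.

β ≈ 0.9370

From the later pair, β·δ^1·8513 = β·δ^3·11700; dividing through, δ^2 = 8513/11700 = 0.72761, so δ = 0.85300.
Substituting δ into 28771 = β·δ^2·42200: β = 28771/(30705.009) ≈ 0.9370.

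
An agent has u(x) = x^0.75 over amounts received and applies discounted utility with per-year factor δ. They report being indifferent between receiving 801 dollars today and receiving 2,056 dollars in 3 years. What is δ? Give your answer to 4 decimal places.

Equating discounted utilities: u(801) = δ^3·u(2056) ⇒ δ^3 = u(801)/u(2056).
With u(x) = x^0.75: δ^3 = 801^0.75/2056^0.75 = (801/2056)^0.75 = 0.49313.
Hence δ = (0.49313)^(1/3) = 0.790046.

δ ≈ 0.7900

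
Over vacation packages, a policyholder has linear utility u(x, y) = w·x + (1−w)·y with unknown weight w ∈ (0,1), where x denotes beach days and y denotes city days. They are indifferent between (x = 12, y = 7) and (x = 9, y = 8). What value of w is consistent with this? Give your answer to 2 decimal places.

u(12,7) = u(9,8) means w·12 + (1−w)·7 = w·9 + (1−w)·8.
w·(12−9) = (1−w)·(8−7), i.e. w·3 = (1−w)·1.
Hence w = 1/(3+1) = 1/4 = 0.25.

w = 0.25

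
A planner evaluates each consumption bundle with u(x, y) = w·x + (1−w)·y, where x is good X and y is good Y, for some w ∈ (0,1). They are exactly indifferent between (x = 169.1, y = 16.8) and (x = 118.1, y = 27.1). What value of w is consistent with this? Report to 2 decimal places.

Equating utilities: w·169.1 + (1−w)·16.8 = w·118.1 + (1−w)·27.1.
Collecting terms: w·51 = (1−w)·10.3.
Hence w = 10.3/(51+10.3) = 10.3/61.3 = 0.17.

w = 0.17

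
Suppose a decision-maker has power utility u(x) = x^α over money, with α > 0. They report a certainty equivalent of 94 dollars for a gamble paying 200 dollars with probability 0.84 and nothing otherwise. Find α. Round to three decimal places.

EU(lottery) = 0.84·200^α + 0.16·0 = 0.84·200^α.
Setting u(94) equal to that: 94^α = 0.84·200^α ⇒ (94/200)^α = 0.84.
Take logs: α = ln 0.84 / ln(94/200) ≈ 0.23092.

α ≈ 0.231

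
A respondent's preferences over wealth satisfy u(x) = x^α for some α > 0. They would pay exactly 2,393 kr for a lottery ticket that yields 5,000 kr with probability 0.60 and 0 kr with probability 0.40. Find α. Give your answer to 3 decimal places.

Since u(0) = 0, the lottery's EU is 0.60·5000^α.
Equating: 2393^α = 0.60·5000^α, i.e. 0.4786^α = 0.60.
Take logs: α = ln 0.60 / ln(2393/5000) ≈ 0.69322.

α ≈ 0.693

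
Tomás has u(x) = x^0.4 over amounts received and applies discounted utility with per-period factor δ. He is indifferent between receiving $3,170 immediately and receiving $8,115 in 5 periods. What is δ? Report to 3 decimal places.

Equating discounted utilities: u(3170) = δ^5·u(8115) ⇒ δ^5 = u(3170)/u(8115).
With u(x) = x^0.4: δ^5 = 3170^0.4/8115^0.4 = (3170/8115)^0.4 = 0.68661.
Taking the 5th root: δ = 0.68661^(1/5) ≈ 0.928.

δ ≈ 0.928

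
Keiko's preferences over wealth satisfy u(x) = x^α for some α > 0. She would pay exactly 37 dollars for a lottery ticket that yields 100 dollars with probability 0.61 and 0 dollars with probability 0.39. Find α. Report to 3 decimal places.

The lottery's expected utility is 0.61·u(100) + 0.39·u(0) = 0.61·100^α (since u(0) = 0 for α > 0).
Setting u(37) equal to that: 37^α = 0.61·100^α ⇒ (37/100)^α = 0.61.
Taking logs: α·ln(37/100) = ln(0.61), so α = -0.494296 / -0.994252 ≈ 0.497.

α ≈ 0.497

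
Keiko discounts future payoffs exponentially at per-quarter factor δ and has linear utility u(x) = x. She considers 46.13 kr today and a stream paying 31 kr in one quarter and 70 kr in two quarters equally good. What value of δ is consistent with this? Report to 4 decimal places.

δ ≈ 0.6200

Present value of the stream is 31·δ + 70·δ². Indifference gives 31δ + 70δ² = 46.13.
So 70δ² + 31δ − 46.13 = 0.
δ = (−31 + √(31² + 4·70·46.13)) / (2·70) = (−31 + √13877.40) / 140 ≈ 0.6200.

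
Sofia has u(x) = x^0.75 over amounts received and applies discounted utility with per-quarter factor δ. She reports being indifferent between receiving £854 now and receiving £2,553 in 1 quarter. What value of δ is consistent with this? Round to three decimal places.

Equating discounted utilities: u(854) = δ·u(2553) ⇒ δ = u(854)/u(2553).
Since u(x) = x^0.75, δ = (854/2553)^0.75 = 0.33451^0.75 = 0.43985.

δ ≈ 0.440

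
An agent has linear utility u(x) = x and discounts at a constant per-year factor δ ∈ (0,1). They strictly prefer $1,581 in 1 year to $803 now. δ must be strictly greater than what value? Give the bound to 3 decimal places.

Under u(x) = x this choice says 803 < δ·1581.
Dividing through by 1581 gives δ > 0.50791.

δ > 0.508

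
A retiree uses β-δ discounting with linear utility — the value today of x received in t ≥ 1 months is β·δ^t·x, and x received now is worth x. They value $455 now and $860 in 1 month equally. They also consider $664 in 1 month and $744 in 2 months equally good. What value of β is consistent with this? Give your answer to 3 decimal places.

The second indifference involves only future payoffs, so β cancels: β·δ^1·664 = β·δ^2·744, giving δ = 664/744 = 0.89247.
Now use the now-vs-future pair: 455 = β·δ·860 gives β = 455/(0.89247·860) ≈ 0.593.

β ≈ 0.593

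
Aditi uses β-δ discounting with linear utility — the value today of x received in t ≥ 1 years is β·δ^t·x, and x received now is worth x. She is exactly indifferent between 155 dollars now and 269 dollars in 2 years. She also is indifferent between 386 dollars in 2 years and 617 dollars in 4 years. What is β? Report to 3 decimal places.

From the later pair, β·δ^2·386 = β·δ^4·617; dividing through, δ^2 = 386/617 = 0.62561, so δ = 0.79095.
Substituting δ into 155 = β·δ^2·269: β = 155/(168.288) ≈ 0.921.

β ≈ 0.921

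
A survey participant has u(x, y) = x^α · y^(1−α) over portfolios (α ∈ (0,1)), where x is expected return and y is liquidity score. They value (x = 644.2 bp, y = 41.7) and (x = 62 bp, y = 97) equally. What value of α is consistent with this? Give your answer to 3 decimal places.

The Cobb–Douglas utilities coincide, so 644.2^α·41.7^(1−α) = 62^α·97^(1−α).
(644.2/62)^α = (97/41.7)^(1−α); take logs: α·ln(644.2/62) = (1−α)·ln(97/41.7), i.e. α·2.340875 = (1−α)·0.844210.
With A = 2.340875 and B = 0.844210: α·A = (1−α)·B, so α = B/(A+B) = 0.844210/3.185085 ≈ 0.265.

α ≈ 0.265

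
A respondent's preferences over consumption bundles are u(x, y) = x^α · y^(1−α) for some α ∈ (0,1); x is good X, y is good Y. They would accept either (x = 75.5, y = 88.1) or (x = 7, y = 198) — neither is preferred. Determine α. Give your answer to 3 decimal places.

Indifference: 75.5^α · 88.1^(1−α) = 7^α · 198^(1−α).
Rearrange to (75.5/7)^α = (198/88.1)^(1−α) and take logs: α·2.378223 = (1−α)·0.809794.
With A = 2.378223 and B = 0.809794: α·A = (1−α)·B, so α = B/(A+B) = 0.809794/3.188017 ≈ 0.254.

α ≈ 0.254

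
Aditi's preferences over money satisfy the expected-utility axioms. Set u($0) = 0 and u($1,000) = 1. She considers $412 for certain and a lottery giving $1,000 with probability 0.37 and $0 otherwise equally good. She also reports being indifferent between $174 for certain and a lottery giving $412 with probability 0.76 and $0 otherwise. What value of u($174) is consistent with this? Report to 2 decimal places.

0.28

From the first indifference, u($412) = 0.37·u($1,000) + 0.63·u($0) = 0.37·1 + 0.63·0 = 0.37.
Then u($174) = 0.76·u($412) + 0.24·u($0) = 0.76·0.37 + 0.24·0.00 = 0.2812.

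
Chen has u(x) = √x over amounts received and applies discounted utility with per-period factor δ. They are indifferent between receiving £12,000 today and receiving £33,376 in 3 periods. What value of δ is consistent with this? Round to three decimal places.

δ ≈ 0.843

Indifference means u(12000) = δ^3 · u(33376), so δ^3 = u(12000)/u(33376).
Since u(x) = √x, δ^3 = √(12000/33376) = 0.59962.
So δ = 0.59962^(1/3) ≈ 0.843.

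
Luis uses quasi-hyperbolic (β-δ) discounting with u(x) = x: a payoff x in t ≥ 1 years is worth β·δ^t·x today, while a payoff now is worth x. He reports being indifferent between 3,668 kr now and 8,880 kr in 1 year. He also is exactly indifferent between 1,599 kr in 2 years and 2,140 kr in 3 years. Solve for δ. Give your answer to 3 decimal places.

Both payoffs in the second observation are in the future, so β drops out: δ^2·1599 = δ^3·2140 ⇒ δ = 1599/2140 = 0.74720.

δ ≈ 0.747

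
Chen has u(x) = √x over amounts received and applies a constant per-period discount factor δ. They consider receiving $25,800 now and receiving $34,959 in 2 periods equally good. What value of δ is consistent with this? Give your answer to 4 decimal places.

δ ≈ 0.9269

Equating discounted utilities: u(25800) = δ^2·u(34959) ⇒ δ^2 = u(25800)/u(34959).
With u(x) = √x: δ^2 = √25800/√34959 = √(25800/34959) = 0.85907.
Hence δ = (0.85907)^(1/2) = 0.926862.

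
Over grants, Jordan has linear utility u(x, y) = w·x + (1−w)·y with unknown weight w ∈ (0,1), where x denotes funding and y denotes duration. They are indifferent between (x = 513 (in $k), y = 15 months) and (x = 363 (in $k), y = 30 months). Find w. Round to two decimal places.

w = 0.09

Equating utilities: w·513 + (1−w)·15 = w·363 + (1−w)·30.
Rearranging, 150·w − 15·(1−w) = 0.
So w/(1−w) = 15/150 = 0.1000, giving w = 15/(150+15) = 0.09.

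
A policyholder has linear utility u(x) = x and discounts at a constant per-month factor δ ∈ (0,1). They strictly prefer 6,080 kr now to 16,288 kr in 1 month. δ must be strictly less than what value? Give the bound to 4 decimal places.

δ < 0.3733

The preference means 6080 > δ·16288.
So δ < 6080/16288 = 0.37328.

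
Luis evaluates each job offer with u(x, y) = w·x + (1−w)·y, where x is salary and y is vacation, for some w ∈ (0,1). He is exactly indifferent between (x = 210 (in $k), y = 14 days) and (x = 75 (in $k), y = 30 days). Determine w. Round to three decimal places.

w = 0.106

Indifference: w·210 + (1−w)·14 = w·75 + (1−w)·30.
w·(210−75) = (1−w)·(30−14), i.e. w·135 = (1−w)·16.
So w/(1−w) = 16/135 = 0.1185, giving w = 16/(135+16) = 0.106.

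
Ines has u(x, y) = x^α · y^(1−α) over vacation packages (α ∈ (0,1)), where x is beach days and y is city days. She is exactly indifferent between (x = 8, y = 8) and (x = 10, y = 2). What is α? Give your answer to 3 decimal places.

Set the two utilities equal: 8^α·8^(1−α) = 10^α·2^(1−α).
Rearrange to (8/10)^α = (2/8)^(1−α) and take logs: α·-0.223144 = (1−α)·-1.386294.
Thus α·(-1.609438) = -1.386294, so α = -1.386294/-1.609438 ≈ 0.861.

α ≈ 0.861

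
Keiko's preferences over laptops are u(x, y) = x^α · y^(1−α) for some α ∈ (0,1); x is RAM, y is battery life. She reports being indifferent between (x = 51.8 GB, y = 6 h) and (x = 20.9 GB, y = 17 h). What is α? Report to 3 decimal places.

α ≈ 0.534

The Cobb–Douglas utilities coincide, so 51.8^α·6^(1−α) = 20.9^α·17^(1−α).
(51.8/20.9)^α = (17/6)^(1−α); take logs: α·ln(51.8/20.9) = (1−α)·ln(17/6), i.e. α·0.907641 = (1−α)·1.041454.
So α/(1−α) = (1.041454)/(0.907641) = 1.147429, and α = 1.147429/2.147429 ≈ 0.534.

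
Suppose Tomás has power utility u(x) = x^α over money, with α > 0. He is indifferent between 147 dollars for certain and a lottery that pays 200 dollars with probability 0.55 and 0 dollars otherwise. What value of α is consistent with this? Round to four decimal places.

Since u(0) = 0, the lottery's EU is 0.55·200^α.
Indifference: 147^α = 0.55·200^α, so (147/200)^α = 0.55.
Taking logs: α·ln(147/200) = ln(0.55), so α = -0.5978370 / -0.3078848 ≈ 1.9418.

α ≈ 1.9418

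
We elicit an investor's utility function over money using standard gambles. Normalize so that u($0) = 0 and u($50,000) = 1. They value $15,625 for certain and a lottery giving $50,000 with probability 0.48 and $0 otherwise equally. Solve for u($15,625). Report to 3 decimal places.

0.480

By the standard-gamble method, u($15,625) is just the indifference probability on the best outcome: 0.48.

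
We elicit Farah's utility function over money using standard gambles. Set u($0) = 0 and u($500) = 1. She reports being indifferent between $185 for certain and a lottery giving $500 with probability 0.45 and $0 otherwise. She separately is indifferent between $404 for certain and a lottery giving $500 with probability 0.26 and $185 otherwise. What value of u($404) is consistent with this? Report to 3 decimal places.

0.593

The first gamble pins u($185): it must equal 0.45·1 + 0.55·0 = 0.45.
The second indifference gives u($404) = 0.26·u($500) + 0.74·u($185) = 0.26·1.00 + 0.74·0.45 = 0.5930.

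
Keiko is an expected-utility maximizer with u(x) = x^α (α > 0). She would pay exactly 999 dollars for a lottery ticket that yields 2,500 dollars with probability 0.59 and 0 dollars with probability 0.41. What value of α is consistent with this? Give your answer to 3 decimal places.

EU(lottery) = 0.59·2500^α + 0.41·0 = 0.59·2500^α.
Indifference: 999^α = 0.59·2500^α, so (999/2500)^α = 0.59.
Taking logs: α·ln(999/2500) = ln(0.59), so α = -0.527633 / -0.917291 ≈ 0.575.

α ≈ 0.575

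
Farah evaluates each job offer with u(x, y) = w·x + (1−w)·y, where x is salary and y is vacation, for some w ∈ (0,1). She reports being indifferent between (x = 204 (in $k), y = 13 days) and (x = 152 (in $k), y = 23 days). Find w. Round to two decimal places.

u(204,13) = u(152,23) means w·204 + (1−w)·13 = w·152 + (1−w)·23.
w·(204−152) = (1−w)·(23−13), i.e. w·52 = (1−w)·10.
So w/(1−w) = 10/52 = 0.1923, giving w = 10/(52+10) = 0.16.

w = 0.16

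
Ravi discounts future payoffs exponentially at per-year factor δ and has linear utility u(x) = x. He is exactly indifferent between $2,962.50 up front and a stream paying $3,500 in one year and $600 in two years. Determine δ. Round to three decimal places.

δ ≈ 0.750

Equating present values: 2962.50 = 3500δ + 600δ².
So 600δ² + 3500δ − 2962.50 = 0.
By the quadratic formula (taking the positive root), δ = (−3500 + √19360000.00) / 1200 ≈ 0.750.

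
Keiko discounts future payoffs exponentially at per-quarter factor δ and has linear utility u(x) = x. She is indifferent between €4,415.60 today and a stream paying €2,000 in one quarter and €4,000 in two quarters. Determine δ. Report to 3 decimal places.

δ ≈ 0.830

The stream is worth 2000δ + 4000δ² today, so 2000δ + 4000δ² = 4415.60.
Rearranged: 4000δ² + 2000δ − 4415.60 = 0.
By the quadratic formula (taking the positive root), δ = (−2000 + √74649600.00) / 8000 ≈ 0.830.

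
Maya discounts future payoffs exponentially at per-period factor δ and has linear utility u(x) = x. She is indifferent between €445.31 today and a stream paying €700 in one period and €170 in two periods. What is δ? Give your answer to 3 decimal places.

Present value of the stream is 700·δ + 170·δ². Indifference gives 700δ + 170δ² = 445.31.
Rearranged: 170δ² + 700δ − 445.31 = 0.
The positive root is δ = [−700 + √(700² + 4·170·445.31)] / (2·170) = (−700 + 890.399)/340 ≈ 0.560.

δ ≈ 0.560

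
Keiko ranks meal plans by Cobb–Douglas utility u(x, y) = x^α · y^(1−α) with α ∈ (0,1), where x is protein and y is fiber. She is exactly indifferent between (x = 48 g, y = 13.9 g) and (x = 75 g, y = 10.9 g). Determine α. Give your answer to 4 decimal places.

Indifference: 48^α · 13.9^(1−α) = 75^α · 10.9^(1−α).
(48/75)^α = (10.9/13.9)^(1−α); take logs: α·ln(48/75) = (1−α)·ln(10.9/13.9), i.e. α·-0.4462871 = (1−α)·-0.2431261.
Thus α·(-0.6894132) = -0.2431261, so α = -0.2431261/-0.6894132 ≈ 0.3527.

α ≈ 0.3527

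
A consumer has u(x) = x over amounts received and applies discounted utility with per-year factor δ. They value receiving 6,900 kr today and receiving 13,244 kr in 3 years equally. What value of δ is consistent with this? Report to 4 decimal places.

Indifference means u(6900) = δ^3 · u(13244), so δ^3 = u(6900)/u(13244).
With u(x) = x: δ^3 = 6900/13244 = 0.52099.
Hence δ = (0.52099)^(1/3) = 0.804655.

δ ≈ 0.8047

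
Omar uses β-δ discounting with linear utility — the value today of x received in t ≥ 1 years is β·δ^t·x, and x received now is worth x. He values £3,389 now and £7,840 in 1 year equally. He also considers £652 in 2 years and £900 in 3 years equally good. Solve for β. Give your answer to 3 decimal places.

The second indifference involves only future payoffs, so β cancels: β·δ^2·652 = β·δ^3·900, giving δ = 652/900 = 0.72444.
Substituting δ into 3389 = β·δ·7840: β = 3389/(5679.644) ≈ 0.597.

β ≈ 0.597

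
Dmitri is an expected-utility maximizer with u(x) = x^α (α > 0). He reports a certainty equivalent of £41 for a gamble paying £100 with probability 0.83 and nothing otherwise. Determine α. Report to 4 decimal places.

Since u(0) = 0, the lottery's EU is 0.83·100^α.
Equating: 41^α = 0.83·100^α, i.e. 0.4100^α = 0.83.
Taking logs: α·ln(41/100) = ln(0.83), so α = -0.1863296 / -0.8915981 ≈ 0.2090.

α ≈ 0.2090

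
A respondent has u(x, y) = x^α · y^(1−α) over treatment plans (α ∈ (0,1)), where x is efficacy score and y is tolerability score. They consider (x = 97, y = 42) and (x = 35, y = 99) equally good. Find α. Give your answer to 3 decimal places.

Indifference: 97^α · 42^(1−α) = 35^α · 99^(1−α).
Rearrange to (97/35)^α = (99/42)^(1−α) and take logs: α·1.019363 = (1−α)·0.857450.
Thus α·(1.876813) = 0.857450, so α = 0.857450/1.876813 ≈ 0.457.

α ≈ 0.457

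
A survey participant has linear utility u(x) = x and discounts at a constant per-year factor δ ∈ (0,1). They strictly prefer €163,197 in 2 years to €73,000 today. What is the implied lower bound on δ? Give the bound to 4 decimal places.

δ > 0.6688

Comparing present values: 73000 < δ^2·163197.
Dividing by 163197: δ^2 > 0.44731. Both sides are positive, so the square root keeps the direction.
δ > (73000/163197)^(1/2) ≈ 0.6688.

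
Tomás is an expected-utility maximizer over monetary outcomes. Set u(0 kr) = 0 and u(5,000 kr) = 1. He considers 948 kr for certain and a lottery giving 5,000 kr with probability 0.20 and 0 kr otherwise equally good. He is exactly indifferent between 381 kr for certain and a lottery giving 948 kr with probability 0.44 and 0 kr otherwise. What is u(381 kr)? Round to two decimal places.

0.09

First, u(948 kr) = 0.20·u(5,000 kr) + 0.80·u(0 kr) = 0.20.
The second indifference gives u(381 kr) = 0.44·u(948 kr) + 0.56·u(0 kr) = 0.44·0.20 + 0.56·0.00 = 0.0880.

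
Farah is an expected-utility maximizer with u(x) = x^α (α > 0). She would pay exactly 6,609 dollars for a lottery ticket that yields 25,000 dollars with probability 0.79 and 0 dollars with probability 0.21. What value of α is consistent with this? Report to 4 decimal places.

α ≈ 0.1772

The lottery's expected utility is 0.79·u(25000) + 0.21·u(0) = 0.79·25000^α (since u(0) = 0 for α > 0).
Setting u(6609) equal to that: 6609^α = 0.79·25000^α ⇒ (6609/25000)^α = 0.79.
Take logs: α = ln 0.79 / ln(6609/25000) ≈ 0.177176.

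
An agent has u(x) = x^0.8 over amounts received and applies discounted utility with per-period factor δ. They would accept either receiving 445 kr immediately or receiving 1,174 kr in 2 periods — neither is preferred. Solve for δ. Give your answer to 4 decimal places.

δ ≈ 0.6784

The payoff in 2 periods is discounted by δ^2, so u(445) = δ^2·u(1174) and δ^2 = u(445)/u(1174).
Since u(x) = x^0.8, δ^2 = (445/1174)^0.8 = 0.37905^0.8 = 0.46021.
Taking the square root: δ = 0.46021^(1/2) ≈ 0.6784.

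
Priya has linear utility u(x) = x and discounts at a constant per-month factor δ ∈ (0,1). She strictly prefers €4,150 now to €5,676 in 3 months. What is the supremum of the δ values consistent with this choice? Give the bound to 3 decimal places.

δ < 0.901

Under u(x) = x this choice says 4150 > δ^3·5676.
Hence δ^3 < 4150/5676 = 0.73115, and x ↦ x^(1/3) is increasing on (0,∞).
δ < (4150/5676)^(1/3) ≈ 0.901.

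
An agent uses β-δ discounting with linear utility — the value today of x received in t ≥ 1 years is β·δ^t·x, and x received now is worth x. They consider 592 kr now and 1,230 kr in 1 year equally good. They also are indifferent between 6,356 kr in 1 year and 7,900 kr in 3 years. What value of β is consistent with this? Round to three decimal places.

β ≈ 0.537

The second indifference involves only future payoffs, so β cancels: β·δ^1·6356 = β·δ^3·7900, giving δ^2 = 6356/7900 = 0.80456, so δ = 0.89697.
Substituting δ into 592 = β·δ·1230: β = 592/(1103.274) ≈ 0.537.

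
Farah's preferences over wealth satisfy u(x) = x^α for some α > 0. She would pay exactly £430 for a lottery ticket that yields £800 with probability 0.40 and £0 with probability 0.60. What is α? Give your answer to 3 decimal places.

Since u(0) = 0, the lottery's EU is 0.40·800^α.
Equating: 430^α = 0.40·800^α, i.e. 0.5375^α = 0.40.
α = ln(0.40) / ln(430/800) = -0.916291/-0.620827 ≈ 1.476.

α ≈ 1.476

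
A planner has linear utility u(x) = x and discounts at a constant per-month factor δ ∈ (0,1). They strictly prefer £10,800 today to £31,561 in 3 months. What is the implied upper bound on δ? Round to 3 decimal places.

Under u(x) = x this choice says 10800 > δ^3·31561.
Dividing by 31561: δ^3 < 0.34219. Both sides are positive, so the cube root keeps the direction.
δ < (10800/31561)^(1/3) ≈ 0.699.

δ < 0.699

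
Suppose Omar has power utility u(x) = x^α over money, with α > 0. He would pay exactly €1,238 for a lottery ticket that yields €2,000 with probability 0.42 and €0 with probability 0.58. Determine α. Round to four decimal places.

α ≈ 1.8086

The lottery's expected utility is 0.42·u(2000) + 0.58·u(0) = 0.42·2000^α (since u(0) = 0 for α > 0).
Equating: 1238^α = 0.42·2000^α, i.e. 0.6190^α = 0.42.
α = ln(0.42) / ln(1238/2000) = -0.8675006/-0.4796500 ≈ 1.8086.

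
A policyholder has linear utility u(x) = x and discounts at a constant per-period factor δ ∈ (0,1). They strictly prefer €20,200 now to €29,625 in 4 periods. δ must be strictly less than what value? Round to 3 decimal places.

δ < 0.909

The preference means 20200 > δ^4·29625.
Dividing by 29625: δ^4 < 0.68186. Both sides are positive, so the 4th root keeps the direction.
δ < 0.68186^(1/4) = 0.909.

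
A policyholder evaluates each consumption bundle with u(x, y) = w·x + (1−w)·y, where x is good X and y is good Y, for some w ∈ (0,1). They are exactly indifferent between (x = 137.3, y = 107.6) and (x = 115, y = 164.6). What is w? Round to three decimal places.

w = 0.719

Equating utilities: w·137.3 + (1−w)·107.6 = w·115 + (1−w)·164.6.
w·(137.3−115) = (1−w)·(164.6−107.6), i.e. w·22.3 = (1−w)·57.
So w/(1−w) = 57/22.3 = 2.5561, giving w = 57/(22.3+57) = 0.719.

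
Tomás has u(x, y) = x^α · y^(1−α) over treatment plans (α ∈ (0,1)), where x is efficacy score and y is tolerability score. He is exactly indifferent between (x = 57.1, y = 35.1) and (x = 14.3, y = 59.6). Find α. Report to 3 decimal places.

α ≈ 0.277

The Cobb–Douglas utilities coincide, so 57.1^α·35.1^(1−α) = 14.3^α·59.6^(1−α).
Rearrange to (57.1/14.3)^α = (59.6/35.1)^(1−α) and take logs: α·1.384545 = (1−α)·0.529454.
With A = 1.384545 and B = 0.529454: α·A = (1−α)·B, so α = B/(A+B) = 0.529454/1.913999 ≈ 0.277.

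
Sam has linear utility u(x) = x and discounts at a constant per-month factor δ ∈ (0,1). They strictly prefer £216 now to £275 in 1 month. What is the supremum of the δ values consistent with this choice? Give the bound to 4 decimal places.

δ < 0.7855

The preference means 216 > δ·275.
Dividing through by 275 gives δ < 0.78545.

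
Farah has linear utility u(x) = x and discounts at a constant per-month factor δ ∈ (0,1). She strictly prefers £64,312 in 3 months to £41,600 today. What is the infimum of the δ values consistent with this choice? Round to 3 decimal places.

δ > 0.865

Under u(x) = x this choice says 41600 < δ^3·64312.
Dividing by 64312: δ^3 > 0.64685. Both sides are positive, so the cube root keeps the direction.
δ > (41600/64312)^(1/3) ≈ 0.865.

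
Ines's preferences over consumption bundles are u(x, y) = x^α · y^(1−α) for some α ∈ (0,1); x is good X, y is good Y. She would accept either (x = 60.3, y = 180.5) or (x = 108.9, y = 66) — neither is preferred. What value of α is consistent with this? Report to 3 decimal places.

α ≈ 0.630

Indifference: 60.3^α · 180.5^(1−α) = 108.9^α · 66^(1−α).
(60.3/108.9)^α = (66/180.5)^(1−α); take logs: α·ln(60.3/108.9) = (1−α)·ln(66/180.5), i.e. α·-0.591098 = (1−α)·-1.006076.
With A = -0.591098 and B = -1.006076: α·A = (1−α)·B, so α = B/(A+B) = -1.006076/-1.597174 ≈ 0.630.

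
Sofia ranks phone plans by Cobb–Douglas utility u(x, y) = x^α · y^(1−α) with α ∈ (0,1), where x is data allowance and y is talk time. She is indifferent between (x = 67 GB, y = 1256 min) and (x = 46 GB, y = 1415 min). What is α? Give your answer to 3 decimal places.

The Cobb–Douglas utilities coincide, so 67^α·1256^(1−α) = 46^α·1415^(1−α).
(67/46)^α = (1415/1256)^(1−α); take logs: α·ln(67/46) = (1−α)·ln(1415/1256), i.e. α·0.376051 = (1−α)·0.119197.
So α/(1−α) = (0.119197)/(0.376051) = 0.316970, and α = 0.316970/1.316970 ≈ 0.241.

α ≈ 0.241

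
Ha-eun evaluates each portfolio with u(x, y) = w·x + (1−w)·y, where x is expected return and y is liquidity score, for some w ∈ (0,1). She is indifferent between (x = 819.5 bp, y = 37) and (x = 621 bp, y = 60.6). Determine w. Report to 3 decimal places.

u(819.5,37) = u(621,60.6) means w·819.5 + (1−w)·37 = w·621 + (1−w)·60.6.
Rearranging, 198.5·w − 23.6·(1−w) = 0.
The marginal rate of substitution is 23.6/198.5, so w = 23.6/(198.5+23.6) = 0.106.

w = 0.106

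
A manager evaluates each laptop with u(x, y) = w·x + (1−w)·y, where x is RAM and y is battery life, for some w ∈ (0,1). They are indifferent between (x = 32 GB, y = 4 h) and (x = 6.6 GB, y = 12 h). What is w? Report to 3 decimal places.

w = 0.240

u(32,4) = u(6.6,12) means w·32 + (1−w)·4 = w·6.6 + (1−w)·12.
Collecting terms: w·25.4 = (1−w)·8.
The marginal rate of substitution is 8/25.4, so w = 8/(25.4+8) = 0.240.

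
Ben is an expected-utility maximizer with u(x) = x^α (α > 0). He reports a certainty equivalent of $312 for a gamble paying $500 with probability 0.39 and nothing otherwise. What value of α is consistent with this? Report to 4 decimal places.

α ≈ 1.9966

The lottery's expected utility is 0.39·u(500) + 0.61·u(0) = 0.39·500^α (since u(0) = 0 for α > 0).
Equating: 312^α = 0.39·500^α, i.e. 0.6240^α = 0.39.
α = ln(0.39) / ln(312/500) = -0.9416085/-0.4716049 ≈ 1.9966.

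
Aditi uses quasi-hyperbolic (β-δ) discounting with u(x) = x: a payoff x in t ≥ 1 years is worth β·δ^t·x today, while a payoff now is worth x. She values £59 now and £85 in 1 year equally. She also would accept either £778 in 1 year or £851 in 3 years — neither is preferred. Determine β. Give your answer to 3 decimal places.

β ≈ 0.726

The second indifference involves only future payoffs, so β cancels: β·δ^1·778 = β·δ^3·851, giving δ^2 = 778/851 = 0.91422, so δ = 0.95615.
The first indifference: 59 = β·δ·85, so β = 59/(δ·85) = 59/(0.95615·85) ≈ 0.726.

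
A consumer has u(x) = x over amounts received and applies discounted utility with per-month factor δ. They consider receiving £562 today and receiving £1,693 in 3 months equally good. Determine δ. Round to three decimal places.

δ ≈ 0.692

Equating discounted utilities: u(562) = δ^3·u(1693) ⇒ δ^3 = u(562)/u(1693).
With u(x) = x: δ^3 = 562/1693 = 0.33196.
So δ = 0.33196^(1/3) ≈ 0.692.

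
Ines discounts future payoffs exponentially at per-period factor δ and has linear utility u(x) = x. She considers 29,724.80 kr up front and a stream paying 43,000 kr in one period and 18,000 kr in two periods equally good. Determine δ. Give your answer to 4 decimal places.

Present value of the stream is 43000·δ + 18000·δ². Indifference gives 43000δ + 18000δ² = 29724.80.
So 18000δ² + 43000δ − 29724.80 = 0.
δ = (−43000 + √(43000² + 4·18000·29724.80)) / (2·18000) = (−43000 + √3989185600.00) / 36000 ≈ 0.5600.

δ ≈ 0.5600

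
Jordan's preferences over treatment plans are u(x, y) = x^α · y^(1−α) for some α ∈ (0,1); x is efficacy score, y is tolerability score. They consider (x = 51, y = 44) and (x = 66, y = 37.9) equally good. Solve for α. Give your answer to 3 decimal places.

α ≈ 0.367

The Cobb–Douglas utilities coincide, so 51^α·44^(1−α) = 66^α·37.9^(1−α).
Taking logs: α·ln 51 + (1−α)·ln 44 = α·ln 66 + (1−α)·ln 37.9, i.e. α·-0.257829 = (1−α)·-0.149239.
Thus α·(-0.407068) = -0.149239, so α = -0.149239/-0.407068 ≈ 0.367.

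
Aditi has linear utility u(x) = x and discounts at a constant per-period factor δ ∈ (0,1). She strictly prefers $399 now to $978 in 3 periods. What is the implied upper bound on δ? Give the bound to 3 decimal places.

δ < 0.742

Under u(x) = x this choice says 399 > δ^3·978.
Hence δ^3 < 399/978 = 0.40798, and x ↦ x^(1/3) is increasing on (0,∞).
δ < (399/978)^(1/3) ≈ 0.742.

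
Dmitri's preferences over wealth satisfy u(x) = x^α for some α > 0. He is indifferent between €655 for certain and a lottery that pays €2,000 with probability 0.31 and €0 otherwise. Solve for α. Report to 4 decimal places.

α ≈ 1.0492

Since u(0) = 0, the lottery's EU is 0.31·2000^α.
Indifference: 655^α = 0.31·2000^α, so (655/2000)^α = 0.31.
Take logs: α = ln 0.31 / ln(655/2000) ≈ 1.049196.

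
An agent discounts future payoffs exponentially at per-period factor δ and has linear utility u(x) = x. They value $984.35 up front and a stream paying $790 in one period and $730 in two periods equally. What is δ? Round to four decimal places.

δ ≈ 0.7400

The stream is worth 790δ + 730δ² today, so 790δ + 730δ² = 984.35.
So 730δ² + 790δ − 984.35 = 0.
δ = (−790 + √(790² + 4·730·984.35)) / (2·730) = (−790 + √3498402.00) / 1460 ≈ 0.7400.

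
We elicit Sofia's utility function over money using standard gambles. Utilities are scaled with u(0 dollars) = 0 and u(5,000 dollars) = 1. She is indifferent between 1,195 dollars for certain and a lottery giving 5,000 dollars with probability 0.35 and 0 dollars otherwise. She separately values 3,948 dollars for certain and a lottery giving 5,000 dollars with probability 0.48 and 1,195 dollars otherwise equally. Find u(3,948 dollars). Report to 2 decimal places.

From the first indifference, u(1,195 dollars) = 0.35·u(5,000 dollars) + 0.65·u(0 dollars) = 0.35·1 + 0.65·0 = 0.35.
Chaining: u(3,948 dollars) = 0.48·1.00 + 0.52·0.35 = 0.6620.

0.66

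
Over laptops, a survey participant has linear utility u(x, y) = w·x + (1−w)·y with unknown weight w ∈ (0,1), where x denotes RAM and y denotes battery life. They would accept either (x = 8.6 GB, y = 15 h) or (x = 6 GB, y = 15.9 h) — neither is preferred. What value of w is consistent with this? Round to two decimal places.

Equating utilities: w·8.6 + (1−w)·15 = w·6 + (1−w)·15.9.
Collecting terms: w·2.6 = (1−w)·0.9.
So w/(1−w) = 0.9/2.6 = 0.3462, giving w = 0.9/(2.6+0.9) = 0.26.

w = 0.26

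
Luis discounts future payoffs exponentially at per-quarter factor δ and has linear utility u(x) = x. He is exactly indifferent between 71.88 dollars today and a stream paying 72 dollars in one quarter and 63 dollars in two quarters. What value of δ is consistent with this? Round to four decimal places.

δ ≈ 0.6400

Equating present values: 71.88 = 72δ + 63δ².
So 63δ² + 72δ − 71.88 = 0.
The positive root is δ = [−72 + √(72² + 4·63·71.88)] / (2·63) = (−72 + 152.636)/126 ≈ 0.6400.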